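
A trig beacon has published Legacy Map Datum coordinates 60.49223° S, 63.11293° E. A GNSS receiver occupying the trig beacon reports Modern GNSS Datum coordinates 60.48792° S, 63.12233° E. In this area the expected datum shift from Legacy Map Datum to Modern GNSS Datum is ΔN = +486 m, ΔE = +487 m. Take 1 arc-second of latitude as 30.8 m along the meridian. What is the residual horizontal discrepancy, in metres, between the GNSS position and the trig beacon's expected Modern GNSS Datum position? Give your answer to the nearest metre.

Observed coordinate differences: Δφ = +0.00431°, Δλ = +0.00940°.
Converting to metres (1° lat = 110880 m, cos φ = 0.492542): observed ΔN = 477.9 m, observed ΔE = 513.4 m.
Subtracting the expected shift leaves a residual of 477.9 − (486) = -8.1 m north and 513.4 − (487) = 26.4 m east.
Residual distance = √((-8.1)² + 26.4²) = 27.6 m.

28 m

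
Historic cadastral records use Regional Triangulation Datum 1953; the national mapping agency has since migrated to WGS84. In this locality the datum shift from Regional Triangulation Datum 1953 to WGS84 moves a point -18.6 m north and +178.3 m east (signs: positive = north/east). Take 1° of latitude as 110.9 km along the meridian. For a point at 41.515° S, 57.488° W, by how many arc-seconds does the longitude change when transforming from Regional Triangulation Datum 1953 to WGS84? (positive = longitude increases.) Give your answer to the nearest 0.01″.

Δλ = 7.73″

At latitude -41.515°, cos φ = 0.748782.
1° of longitude at this latitude = 110.9 × cos φ = 83.04 km, so Δλ = 178.3 / 83039.9 = 0.0021472° = 7.730″.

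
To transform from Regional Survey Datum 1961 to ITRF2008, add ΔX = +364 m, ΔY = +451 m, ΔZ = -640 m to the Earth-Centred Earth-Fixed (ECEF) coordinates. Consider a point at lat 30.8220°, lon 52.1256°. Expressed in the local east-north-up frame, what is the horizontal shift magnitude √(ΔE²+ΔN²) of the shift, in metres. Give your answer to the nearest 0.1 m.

The local east axis at (φ, λ) is (−sin λ, cos λ, 0), so ΔE = −sin(52.1256°)·364 + cos(52.1256°)·451 = -10.44 m.
The local north axis is (−sin φ cos λ, −sin φ sin λ, cos φ), giving ΔN = -114.501 − 182.405 − 549.608 = -846.51 m.
Horizontal magnitude = √(ΔE² + ΔN²) = √((-10.44)² + (-846.51)²) = 846.58 m.

846.6 m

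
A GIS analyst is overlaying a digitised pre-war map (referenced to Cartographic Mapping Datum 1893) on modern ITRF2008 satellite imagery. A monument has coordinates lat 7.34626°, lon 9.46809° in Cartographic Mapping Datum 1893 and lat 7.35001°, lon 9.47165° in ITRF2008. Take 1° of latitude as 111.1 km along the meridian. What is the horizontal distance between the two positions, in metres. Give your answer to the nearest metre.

Δφ = 7.35001° − 7.34626° = +0.00375°; Δλ = 9.47165° − 9.46809° = +0.00356°.
ΔN = Δφ × 111100 = 416.6 m; ΔE = Δλ × 111100 × cos(7.34626°) = +0.00356 × 111100 × 0.991792 = 392.3 m.
Distance = √(ΔE² + ΔN²) = √(392.3² + 416.6²) = 572.2 m.

572 m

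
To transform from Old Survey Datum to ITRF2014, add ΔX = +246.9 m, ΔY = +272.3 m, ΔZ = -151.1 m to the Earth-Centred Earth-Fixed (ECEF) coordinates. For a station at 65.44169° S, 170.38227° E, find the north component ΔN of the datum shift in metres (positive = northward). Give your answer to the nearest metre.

ΔN = -243 m

At φ = -65.44169°, λ = 170.38227°: sin φ = -0.909539, cos φ = 0.415619, sin λ = 0.167074, cos λ = -0.985944.
ΔN = −sin φ cos λ·ΔX − sin φ sin λ·ΔY + cos φ·ΔZ = −(-0.909539)(-0.985944)(246.9) − (-0.909539)(0.167074)(272.3) + (0.415619)(-151.1) = -242.83 m.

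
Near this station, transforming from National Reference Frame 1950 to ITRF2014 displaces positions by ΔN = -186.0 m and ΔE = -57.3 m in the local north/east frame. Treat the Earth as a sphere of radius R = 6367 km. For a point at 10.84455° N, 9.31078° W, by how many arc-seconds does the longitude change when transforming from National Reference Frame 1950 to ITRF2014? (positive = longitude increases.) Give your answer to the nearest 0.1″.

At latitude 10.84455°, cos φ = 0.982141.
One radian of longitude at latitude φ spans R cos φ, so Δλ = ΔE / (R cos φ) = -57.3 / (6367000 × 0.982141) = -9.1632e-06 rad = -1.890″.

Δλ = -1.9″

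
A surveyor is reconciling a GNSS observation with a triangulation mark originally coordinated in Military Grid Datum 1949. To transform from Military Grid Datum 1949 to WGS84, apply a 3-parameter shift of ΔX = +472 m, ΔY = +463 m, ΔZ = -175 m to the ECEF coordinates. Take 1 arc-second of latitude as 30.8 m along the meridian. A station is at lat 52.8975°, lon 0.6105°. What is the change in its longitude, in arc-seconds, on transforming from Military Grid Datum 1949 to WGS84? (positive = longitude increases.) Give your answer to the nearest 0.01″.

sin φ = 0.797558, cos φ = 0.603243, sin λ = 0.010655, cos λ = 0.999943.
East component: ΔE = −sin λ·ΔX + cos λ·ΔY = −(0.010655)(472) + (0.999943)(463) = 457.94 m.
1° of latitude spans 3600 × 30.80 = 110880 m; at latitude φ, 1° of longitude spans that × cos φ = 66887.6 m, so Δλ = 457.94 / 66887.6 × 3600 = 24.647″.

Δλ = 24.65″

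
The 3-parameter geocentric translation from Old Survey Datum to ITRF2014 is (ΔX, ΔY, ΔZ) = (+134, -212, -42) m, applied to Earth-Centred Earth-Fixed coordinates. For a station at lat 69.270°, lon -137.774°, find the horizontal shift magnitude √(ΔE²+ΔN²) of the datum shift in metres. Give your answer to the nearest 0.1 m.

253.2 m

The local east axis at (φ, λ) is (−sin λ, cos λ, 0), so ΔE = −sin(-137.774°)·134 + cos(-137.774°)·(-212) = 247.04 m.
The local north axis is (−sin φ cos λ, −sin φ sin λ, cos φ), giving ΔN = 92.803 − 133.252 − 14.867 = -55.32 m.
Horizontal magnitude = √(ΔE² + ΔN²) = √(247.04² + (-55.32)²) = 253.16 m.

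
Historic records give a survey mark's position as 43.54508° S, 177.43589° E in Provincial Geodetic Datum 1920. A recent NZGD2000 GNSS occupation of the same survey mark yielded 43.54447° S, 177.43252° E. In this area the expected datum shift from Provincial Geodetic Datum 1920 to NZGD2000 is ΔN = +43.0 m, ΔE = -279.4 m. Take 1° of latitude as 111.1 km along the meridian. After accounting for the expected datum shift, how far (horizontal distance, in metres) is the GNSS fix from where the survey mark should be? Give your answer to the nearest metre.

Observed coordinate differences: Δφ = +0.00061°, Δλ = -0.00337°.
Converting to metres (1° lat = 111100 m, cos φ = 0.724833): observed ΔN = 67.8 m, observed ΔE = -271.4 m.
Subtracting the expected shift leaves a residual of 67.8 − (43.0) = 24.8 m north and -271.4 − (-279.4) = 8.0 m east.
Residual distance = √(24.8² + 8.0²) = 26.0 m.

26 m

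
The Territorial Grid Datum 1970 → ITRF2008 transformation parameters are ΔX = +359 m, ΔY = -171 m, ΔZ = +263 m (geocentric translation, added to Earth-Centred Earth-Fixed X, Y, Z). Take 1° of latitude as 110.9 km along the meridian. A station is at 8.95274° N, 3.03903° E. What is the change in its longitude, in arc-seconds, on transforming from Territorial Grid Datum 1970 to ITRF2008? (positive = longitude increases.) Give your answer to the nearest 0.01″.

Δλ = -6.24″

sin φ = 0.155620, cos φ = 0.987817, sin λ = 0.053016, cos λ = 0.998594.
East component: ΔE = −sin λ·ΔX + cos λ·ΔY = −(0.053016)(359) + (0.998594)(-171) = -189.79 m.
1° of latitude spans 110900 m; at latitude φ, 1° of longitude spans that × cos φ = 109548.9 m, so Δλ = -189.79 / 109548.9 × 3600 = -6.237″.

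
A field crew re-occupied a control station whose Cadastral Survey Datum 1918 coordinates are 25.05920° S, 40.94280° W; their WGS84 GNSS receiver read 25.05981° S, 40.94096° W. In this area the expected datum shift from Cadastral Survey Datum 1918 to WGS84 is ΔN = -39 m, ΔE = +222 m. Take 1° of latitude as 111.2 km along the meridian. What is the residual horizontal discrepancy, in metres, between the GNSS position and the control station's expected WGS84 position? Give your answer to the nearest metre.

Observed coordinate differences: Δφ = -0.00061°, Δλ = +0.00184°.
Converting to metres (1° lat = 111200 m, cos φ = 0.905871): observed ΔN = -67.8 m, observed ΔE = 185.3 m.
Subtracting the expected shift leaves a residual of -67.8 − (-39) = -28.8 m north and 185.3 − (222) = -36.7 m east.
Residual distance = √((-28.8)² + (-36.7)²) = 46.6 m.

47 m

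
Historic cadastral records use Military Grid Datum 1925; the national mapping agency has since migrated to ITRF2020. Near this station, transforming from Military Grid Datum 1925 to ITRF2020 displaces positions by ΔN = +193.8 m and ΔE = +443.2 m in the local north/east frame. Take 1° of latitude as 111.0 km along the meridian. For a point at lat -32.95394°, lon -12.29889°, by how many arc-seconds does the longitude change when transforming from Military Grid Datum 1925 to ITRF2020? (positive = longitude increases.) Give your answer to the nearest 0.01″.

At latitude -32.95394°, cos φ = 0.839108.
1° of longitude at this latitude = 111.0 × cos φ = 93.14 km, so Δλ = 443.2 / 93141.0 = 0.0047584° = 17.130″.

Δλ = 17.13″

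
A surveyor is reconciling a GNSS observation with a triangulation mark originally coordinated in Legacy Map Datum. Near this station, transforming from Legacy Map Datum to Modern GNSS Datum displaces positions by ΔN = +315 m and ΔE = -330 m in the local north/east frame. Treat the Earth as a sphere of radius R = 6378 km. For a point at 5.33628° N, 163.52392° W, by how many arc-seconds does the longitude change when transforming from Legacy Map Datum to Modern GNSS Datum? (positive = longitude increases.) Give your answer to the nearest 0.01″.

At latitude 5.33628°, cos φ = 0.995666.
One radian of longitude at latitude φ spans R cos φ, so Δλ = ΔE / (R cos φ) = -330.0 / (6378000 × 0.995666) = -5.1966e-05 rad = -10.719″.

Δλ = -10.72″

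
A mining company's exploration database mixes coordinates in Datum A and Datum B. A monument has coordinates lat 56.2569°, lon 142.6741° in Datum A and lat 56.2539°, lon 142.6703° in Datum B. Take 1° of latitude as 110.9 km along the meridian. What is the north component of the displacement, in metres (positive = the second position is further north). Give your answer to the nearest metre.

ΔN = -333 m

Δφ = 56.2539° − 56.2569° = -0.0030°; Δλ = 142.6703° − 142.6741° = -0.0038°.
ΔN = Δφ × 110900 = -332.7 m; ΔE = Δλ × 110900 × cos(56.2569°) = -0.0038 × 110900 × 0.555470 = -234.1 m.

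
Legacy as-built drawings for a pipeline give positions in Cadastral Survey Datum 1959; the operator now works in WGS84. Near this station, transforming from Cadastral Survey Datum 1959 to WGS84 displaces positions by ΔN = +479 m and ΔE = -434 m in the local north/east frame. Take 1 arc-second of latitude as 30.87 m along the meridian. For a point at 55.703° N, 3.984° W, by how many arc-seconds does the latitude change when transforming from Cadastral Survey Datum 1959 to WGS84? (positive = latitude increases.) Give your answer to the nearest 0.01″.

Δφ = 15.52″

1″ of latitude = 30.87 m, so Δφ = 479.0 / 30.87 = 15.517″.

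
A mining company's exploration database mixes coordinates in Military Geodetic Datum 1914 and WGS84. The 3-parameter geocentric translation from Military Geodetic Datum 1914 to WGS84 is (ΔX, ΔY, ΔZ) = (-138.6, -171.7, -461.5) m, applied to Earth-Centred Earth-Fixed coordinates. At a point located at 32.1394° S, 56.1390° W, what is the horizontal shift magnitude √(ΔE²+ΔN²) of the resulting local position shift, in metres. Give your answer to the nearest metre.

The local east axis at (φ, λ) is (−sin λ, cos λ, 0), so ΔE = −sin(-56.1390°)·(-138.6) + cos(-56.1390°)·(-171.7) = -210.76 m.
The local north axis is (−sin φ cos λ, −sin φ sin λ, cos φ), giving ΔN = -41.082 + 75.849 − 390.778 = -356.01 m.
Horizontal magnitude = √(ΔE² + ΔN²) = √((-210.76)² + (-356.01)²) = 413.72 m.

414 m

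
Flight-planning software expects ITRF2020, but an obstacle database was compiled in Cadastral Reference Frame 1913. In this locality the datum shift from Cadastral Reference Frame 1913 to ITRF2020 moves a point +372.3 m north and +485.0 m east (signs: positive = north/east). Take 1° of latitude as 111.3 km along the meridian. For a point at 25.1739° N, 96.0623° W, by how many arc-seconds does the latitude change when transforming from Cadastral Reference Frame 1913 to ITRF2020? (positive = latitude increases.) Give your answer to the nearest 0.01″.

Δφ = 12.04″

1° of latitude = 111.3 km, so Δφ = 372.3 / 111300 = 0.0033450° = 12.042″.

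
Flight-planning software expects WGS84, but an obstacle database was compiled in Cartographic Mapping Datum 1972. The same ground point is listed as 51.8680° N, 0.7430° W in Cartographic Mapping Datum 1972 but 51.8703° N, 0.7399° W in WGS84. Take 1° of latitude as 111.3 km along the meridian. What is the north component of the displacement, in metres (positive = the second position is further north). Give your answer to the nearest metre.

Δφ = 51.8703° − 51.8680° = +0.0023°; Δλ = -0.7399° − -0.7430° = +0.0031°.
ΔN = Δφ × 111300 = 256.0 m; ΔE = Δλ × 111300 × cos(51.8680°) = +0.0031 × 111300 × 0.617475 = 213.0 m.

ΔN = 256 m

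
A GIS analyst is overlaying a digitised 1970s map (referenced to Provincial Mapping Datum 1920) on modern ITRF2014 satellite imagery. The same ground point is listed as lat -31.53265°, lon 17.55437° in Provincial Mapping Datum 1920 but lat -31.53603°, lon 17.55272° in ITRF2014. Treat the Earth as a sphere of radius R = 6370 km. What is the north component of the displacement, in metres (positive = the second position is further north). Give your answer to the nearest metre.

ΔN = -376 m

Δφ = -31.53603° − -31.53265° = -0.00338°; Δλ = 17.55272° − 17.55437° = -0.00165°.
1° along a meridian = πR/180 = 111177 m.
ΔN = Δφ × 111177 = -375.8 m; ΔE = Δλ × 111177 × cos(-31.53265°) = -0.00165 × 111177 × 0.852342 = -156.4 m.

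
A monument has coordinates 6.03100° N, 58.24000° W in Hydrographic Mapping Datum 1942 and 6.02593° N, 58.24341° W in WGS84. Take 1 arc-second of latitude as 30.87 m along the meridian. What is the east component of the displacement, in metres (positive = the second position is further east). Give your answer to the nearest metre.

Δφ = 6.02593° − 6.03100° = -0.00507°; Δλ = -58.24341° − -58.24000° = -0.00341°.
1° of latitude = 3600 × 30.87 = 111132 m.
ΔN = Δφ × 111132 = -563.4 m; ΔE = Δλ × 111132 × cos(6.03100°) = -0.00341 × 111132 × 0.994465 = -376.9 m.

ΔE = -377 m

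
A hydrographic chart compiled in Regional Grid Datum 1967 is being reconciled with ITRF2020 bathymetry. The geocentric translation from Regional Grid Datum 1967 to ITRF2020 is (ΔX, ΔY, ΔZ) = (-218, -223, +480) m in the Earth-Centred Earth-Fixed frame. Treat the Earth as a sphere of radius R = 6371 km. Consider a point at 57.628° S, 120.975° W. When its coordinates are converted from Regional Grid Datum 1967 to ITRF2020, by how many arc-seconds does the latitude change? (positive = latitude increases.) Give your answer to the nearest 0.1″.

sin φ = -0.844590, cos φ = 0.535414, sin λ = -0.857392, cos λ = -0.514664.
North component: ΔN = −sin φ cos λ·ΔX − sin φ sin λ·ΔY + cos φ·ΔZ = −(-0.844590)(-0.514664)(-218) − (-0.844590)(-0.857392)(-223) + (0.535414)(480) = 513.24 m.
1° of latitude spans πR/180 = 111195 m, so Δφ = 513.24 / 111195 × 3600 = 16.617″.

Δφ = 16.6″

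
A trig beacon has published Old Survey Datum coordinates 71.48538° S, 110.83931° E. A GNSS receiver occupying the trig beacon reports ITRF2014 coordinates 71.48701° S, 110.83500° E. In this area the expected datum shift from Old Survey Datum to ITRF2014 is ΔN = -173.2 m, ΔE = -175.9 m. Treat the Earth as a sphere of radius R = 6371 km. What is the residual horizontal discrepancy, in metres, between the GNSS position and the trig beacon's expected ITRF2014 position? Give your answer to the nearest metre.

Observed coordinate differences: Δφ = -0.00163°, Δλ = -0.00431°.
Converting to metres (1° lat = 111195 m, cos φ = 0.317547): observed ΔN = -181.2 m, observed ΔE = -152.2 m.
Subtracting the expected shift leaves a residual of -181.2 − (-173.2) = -8.0 m north and -152.2 − (-175.9) = 23.7 m east.
Residual distance = √((-8.0)² + 23.7²) = 25.0 m.

25 m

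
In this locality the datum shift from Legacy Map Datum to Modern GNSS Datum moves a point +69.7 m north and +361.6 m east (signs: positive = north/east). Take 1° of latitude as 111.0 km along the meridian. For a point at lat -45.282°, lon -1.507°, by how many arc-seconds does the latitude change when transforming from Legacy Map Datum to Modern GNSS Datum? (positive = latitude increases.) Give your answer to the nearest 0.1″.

Δφ = 2.3″

1° of latitude = 111.0 km, so Δφ = 69.7 / 111000 = 0.0006279° = 2.261″.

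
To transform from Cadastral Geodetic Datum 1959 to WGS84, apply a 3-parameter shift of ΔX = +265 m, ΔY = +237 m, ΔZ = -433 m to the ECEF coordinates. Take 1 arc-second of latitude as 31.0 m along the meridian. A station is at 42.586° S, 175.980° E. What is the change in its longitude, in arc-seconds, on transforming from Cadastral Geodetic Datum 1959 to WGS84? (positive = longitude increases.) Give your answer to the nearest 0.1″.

Δλ = -11.2″

sin φ = -0.676696, cos φ = 0.736262, sin λ = 0.070105, cos λ = -0.997540.
East component: ΔE = −sin λ·ΔX + cos λ·ΔY = −(0.070105)(265) + (-0.997540)(237) = -254.99 m.
1° of latitude spans 3600 × 31.00 = 111600 m; at latitude φ, 1° of longitude spans that × cos φ = 82166.9 m, so Δλ = -254.99 / 82166.9 × 3600 = -11.172″.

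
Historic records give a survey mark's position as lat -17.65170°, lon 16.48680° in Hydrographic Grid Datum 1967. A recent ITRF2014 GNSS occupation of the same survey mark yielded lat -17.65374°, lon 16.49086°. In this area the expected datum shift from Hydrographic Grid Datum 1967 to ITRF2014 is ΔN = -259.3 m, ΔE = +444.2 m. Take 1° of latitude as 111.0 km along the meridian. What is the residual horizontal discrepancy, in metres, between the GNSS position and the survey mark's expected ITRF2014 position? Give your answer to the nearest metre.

36 m

Observed coordinate differences: Δφ = -0.00204°, Δλ = +0.00406°.
Converting to metres (1° lat = 111000 m, cos φ = 0.952917): observed ΔN = -226.4 m, observed ΔE = 429.4 m.
Subtracting the expected shift leaves a residual of -226.4 − (-259.3) = 32.9 m north and 429.4 − (444.2) = -14.8 m east.
Residual distance = √(32.9² + (-14.8)²) = 36.0 m.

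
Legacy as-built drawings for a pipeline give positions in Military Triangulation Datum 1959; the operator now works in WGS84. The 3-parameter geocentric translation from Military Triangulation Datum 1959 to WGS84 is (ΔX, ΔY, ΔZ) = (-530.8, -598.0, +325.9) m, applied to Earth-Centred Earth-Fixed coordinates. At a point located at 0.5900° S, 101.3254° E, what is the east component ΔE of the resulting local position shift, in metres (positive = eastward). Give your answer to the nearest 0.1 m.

At φ = -0.5900°, λ = 101.3254°: sin φ = -0.010297, cos φ = 0.999947, sin λ = 0.980528, cos λ = -0.196381.
ΔE = −sin λ·ΔX + cos λ·ΔY = −(0.980528)·(-530.8) + (-0.196381)·(-598.0) = 637.90 m.

ΔE = 637.9 m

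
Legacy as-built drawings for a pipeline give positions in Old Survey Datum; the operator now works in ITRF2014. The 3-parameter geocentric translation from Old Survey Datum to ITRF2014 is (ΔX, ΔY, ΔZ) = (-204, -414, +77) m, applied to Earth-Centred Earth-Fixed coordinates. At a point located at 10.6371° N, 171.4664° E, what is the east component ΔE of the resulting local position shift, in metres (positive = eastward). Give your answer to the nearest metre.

ΔE = 440 m

At φ = 10.6371°, λ = 171.4664°: sin φ = 0.184588, cos φ = 0.982816, sin λ = 0.148389, cos λ = -0.988929.
ΔE = −sin λ·ΔX + cos λ·ΔY = −(0.148389)·(-204) + (-0.988929)·(-414) = 439.69 m.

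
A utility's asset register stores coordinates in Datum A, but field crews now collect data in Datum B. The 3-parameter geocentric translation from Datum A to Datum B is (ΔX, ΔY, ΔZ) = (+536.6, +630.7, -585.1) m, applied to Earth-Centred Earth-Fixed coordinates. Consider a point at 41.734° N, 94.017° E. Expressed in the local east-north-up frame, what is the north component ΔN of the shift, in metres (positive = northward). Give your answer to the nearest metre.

The local north axis is (−sin φ cos λ, −sin φ sin λ, cos φ), giving ΔN = 25.023 − 418.809 − 436.627 = -830.41 m.

ΔN = -830 m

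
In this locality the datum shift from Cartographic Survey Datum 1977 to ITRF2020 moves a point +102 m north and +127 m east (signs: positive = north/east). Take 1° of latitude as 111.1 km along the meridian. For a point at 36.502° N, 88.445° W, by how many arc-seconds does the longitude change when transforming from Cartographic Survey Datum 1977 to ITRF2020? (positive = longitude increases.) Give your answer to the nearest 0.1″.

Δλ = 5.1″

At latitude 36.502°, cos φ = 0.803836.
1° of longitude at this latitude = 111.1 × cos φ = 89.31 km, so Δλ = 127.0 / 89306.2 = 0.0014221° = 5.119″.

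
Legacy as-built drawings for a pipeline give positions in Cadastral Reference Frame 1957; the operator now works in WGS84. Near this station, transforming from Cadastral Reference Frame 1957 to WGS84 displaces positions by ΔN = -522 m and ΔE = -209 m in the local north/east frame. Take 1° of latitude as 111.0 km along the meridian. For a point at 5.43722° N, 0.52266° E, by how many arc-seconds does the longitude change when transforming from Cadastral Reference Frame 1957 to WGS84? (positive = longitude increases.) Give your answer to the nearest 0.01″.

At latitude 5.43722°, cos φ = 0.995501.
1° of longitude at this latitude = 111.0 × cos φ = 110.50 km, so Δλ = -209.0 / 110500.6 = -0.0018914° = -6.809″.

Δλ = -6.81″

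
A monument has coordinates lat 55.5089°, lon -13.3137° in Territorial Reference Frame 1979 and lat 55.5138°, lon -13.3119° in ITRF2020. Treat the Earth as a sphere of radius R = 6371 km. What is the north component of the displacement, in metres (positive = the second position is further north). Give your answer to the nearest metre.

ΔN = 545 m

Δφ = 55.5138° − 55.5089° = +0.0049°; Δλ = -13.3119° − -13.3137° = +0.0018°.
1° along a meridian = πR/180 = 111195 m.
ΔN = Δφ × 111195 = 544.9 m; ΔE = Δλ × 111195 × cos(55.5089°) = +0.0018 × 111195 × 0.566278 = 113.3 m.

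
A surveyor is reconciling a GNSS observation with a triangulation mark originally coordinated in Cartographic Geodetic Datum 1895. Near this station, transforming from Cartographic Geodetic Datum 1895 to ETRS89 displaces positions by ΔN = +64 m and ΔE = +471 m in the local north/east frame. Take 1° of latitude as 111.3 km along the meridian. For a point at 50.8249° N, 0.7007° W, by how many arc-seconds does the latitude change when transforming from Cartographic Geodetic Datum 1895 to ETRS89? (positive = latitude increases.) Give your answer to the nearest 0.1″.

Δφ = 2.1″

1° of latitude = 111.3 km, so Δφ = 64.0 / 111300 = 0.0005750° = 2.070″.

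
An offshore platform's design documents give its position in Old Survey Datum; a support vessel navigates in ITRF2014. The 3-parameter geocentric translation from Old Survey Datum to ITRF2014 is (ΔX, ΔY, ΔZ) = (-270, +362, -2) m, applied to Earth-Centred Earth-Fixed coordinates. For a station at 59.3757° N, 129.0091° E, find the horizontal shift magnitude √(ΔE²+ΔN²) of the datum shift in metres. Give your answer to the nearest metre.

390 m

The local east axis at (φ, λ) is (−sin λ, cos λ, 0), so ΔE = −sin(129.0091°)·(-270) + cos(129.0091°)·362 = -18.06 m.
The local north axis is (−sin φ cos λ, −sin φ sin λ, cos φ), giving ΔN = -146.246 − 242.058 − 1.019 = -389.32 m.
Horizontal magnitude = √(ΔE² + ΔN²) = √((-18.06)² + (-389.32)²) = 389.74 m.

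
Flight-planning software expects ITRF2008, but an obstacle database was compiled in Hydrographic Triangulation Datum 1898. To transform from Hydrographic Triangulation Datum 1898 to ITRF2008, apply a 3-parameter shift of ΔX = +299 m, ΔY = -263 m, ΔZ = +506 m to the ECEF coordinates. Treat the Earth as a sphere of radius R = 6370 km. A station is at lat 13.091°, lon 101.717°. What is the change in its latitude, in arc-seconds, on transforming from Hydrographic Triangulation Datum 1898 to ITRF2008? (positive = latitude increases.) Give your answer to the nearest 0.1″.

sin φ = 0.226498, cos φ = 0.974012, sin λ = 0.979163, cos λ = -0.203078.
North component: ΔN = −sin φ cos λ·ΔX − sin φ sin λ·ΔY + cos φ·ΔZ = −(0.226498)(-0.203078)(299) − (0.226498)(0.979163)(-263) + (0.974012)(506) = 564.93 m.
1° of latitude spans πR/180 = 111177 m, so Δφ = 564.93 / 111177 × 3600 = 18.293″.

Δφ = 18.3″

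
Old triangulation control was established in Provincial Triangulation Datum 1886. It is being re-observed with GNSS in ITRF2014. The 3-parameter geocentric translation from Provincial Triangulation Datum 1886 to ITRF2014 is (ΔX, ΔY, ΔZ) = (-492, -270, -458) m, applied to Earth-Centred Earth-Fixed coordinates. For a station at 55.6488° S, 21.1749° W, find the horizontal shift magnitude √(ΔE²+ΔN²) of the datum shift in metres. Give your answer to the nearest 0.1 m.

At φ = -55.6488°, λ = -21.1749°: sin φ = -0.825594, cos φ = 0.564264, sin λ = -0.361216, cos λ = 0.932482.
ΔE = −sin λ·ΔX + cos λ·ΔY = −(-0.361216)·(-492) + (0.932482)·(-270) = -429.49 m.
ΔN = −sin φ cos λ·ΔX − sin φ sin λ·ΔY + cos φ·ΔZ = −(-0.825594)(0.932482)(-492) − (-0.825594)(-0.361216)(-270) + (0.564264)(-458) = -556.68 m.
Horizontal magnitude = √(ΔE² + ΔN²) = √((-429.49)² + (-556.68)²) = 703.10 m.

703.1 m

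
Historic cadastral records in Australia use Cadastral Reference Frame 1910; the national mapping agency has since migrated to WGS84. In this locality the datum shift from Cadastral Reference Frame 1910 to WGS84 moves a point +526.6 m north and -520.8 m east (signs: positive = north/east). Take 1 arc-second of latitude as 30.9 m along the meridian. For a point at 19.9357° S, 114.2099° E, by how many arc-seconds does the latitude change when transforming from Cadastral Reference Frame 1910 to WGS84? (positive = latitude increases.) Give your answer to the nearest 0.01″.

1″ of latitude = 30.90 m, so Δφ = 526.6 / 30.90 = 17.042″.

Δφ = 17.04″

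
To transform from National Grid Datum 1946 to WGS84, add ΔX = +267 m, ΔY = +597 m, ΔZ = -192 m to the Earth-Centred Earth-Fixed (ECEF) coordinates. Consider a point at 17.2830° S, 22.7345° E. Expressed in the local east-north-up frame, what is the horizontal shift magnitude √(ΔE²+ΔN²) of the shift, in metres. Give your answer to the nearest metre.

The local east axis at (φ, λ) is (−sin λ, cos λ, 0), so ΔE = −sin(22.7345°)·267 + cos(22.7345°)·597 = 447.43 m.
The local north axis is (−sin φ cos λ, −sin φ sin λ, cos φ), giving ΔN = 73.160 + 68.544 − 183.331 = -41.63 m.
Horizontal magnitude = √(ΔE² + ΔN²) = √(447.43² + (-41.63)²) = 449.36 m.

449 m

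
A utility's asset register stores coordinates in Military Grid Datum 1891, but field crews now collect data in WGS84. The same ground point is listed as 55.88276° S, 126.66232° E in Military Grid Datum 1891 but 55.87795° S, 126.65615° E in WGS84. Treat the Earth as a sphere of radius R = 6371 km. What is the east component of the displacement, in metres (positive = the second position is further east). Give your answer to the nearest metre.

ΔE = -385 m

Δφ = -55.87795° − -55.88276° = +0.00481°; Δλ = 126.65615° − 126.66232° = -0.00617°.
1° along a meridian = πR/180 = 111195 m.
ΔN = Δφ × 111195 = 534.8 m; ΔE = Δλ × 111195 × cos(-55.88276°) = -0.00617 × 111195 × 0.560888 = -384.8 m.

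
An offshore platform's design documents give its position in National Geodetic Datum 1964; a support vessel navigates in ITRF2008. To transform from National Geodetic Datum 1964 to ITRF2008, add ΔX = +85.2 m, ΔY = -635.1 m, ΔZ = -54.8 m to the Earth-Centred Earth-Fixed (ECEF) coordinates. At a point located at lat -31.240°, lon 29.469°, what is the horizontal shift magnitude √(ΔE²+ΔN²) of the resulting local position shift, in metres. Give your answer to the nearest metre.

619 m

At φ = -31.240°, λ = 29.469°: sin φ = -0.518624, cos φ = 0.855002, sin λ = 0.491953, cos λ = 0.870622.
ΔE = −sin λ·ΔX + cos λ·ΔY = −(0.491953)·(85.2) + (0.870622)·(-635.1) = -594.85 m.
ΔN = −sin φ cos λ·ΔX − sin φ sin λ·ΔY + cos φ·ΔZ = −(-0.518624)(0.870622)(85.2) − (-0.518624)(0.491953)(-635.1) + (0.855002)(-54.8) = -170.42 m.
Horizontal magnitude = √(ΔE² + ΔN²) = √((-594.85)² + (-170.42)²) = 618.78 m.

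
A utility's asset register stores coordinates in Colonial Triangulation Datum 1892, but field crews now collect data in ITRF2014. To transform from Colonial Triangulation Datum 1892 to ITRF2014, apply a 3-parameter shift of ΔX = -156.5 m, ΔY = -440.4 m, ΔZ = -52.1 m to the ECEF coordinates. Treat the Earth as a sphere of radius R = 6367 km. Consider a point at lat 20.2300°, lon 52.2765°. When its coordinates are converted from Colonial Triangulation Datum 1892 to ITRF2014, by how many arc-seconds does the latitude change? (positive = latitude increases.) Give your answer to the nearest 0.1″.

Δφ = 3.4″

sin φ = 0.345790, cos φ = 0.938312, sin λ = 0.790973, cos λ = 0.611852.
North component: ΔN = −sin φ cos λ·ΔX − sin φ sin λ·ΔY + cos φ·ΔZ = −(0.345790)(0.611852)(-156.5) − (0.345790)(0.790973)(-440.4) + (0.938312)(-52.1) = 104.68 m.
1° of latitude spans πR/180 = 111125 m, so Δφ = 104.68 / 111125 × 3600 = 3.391″.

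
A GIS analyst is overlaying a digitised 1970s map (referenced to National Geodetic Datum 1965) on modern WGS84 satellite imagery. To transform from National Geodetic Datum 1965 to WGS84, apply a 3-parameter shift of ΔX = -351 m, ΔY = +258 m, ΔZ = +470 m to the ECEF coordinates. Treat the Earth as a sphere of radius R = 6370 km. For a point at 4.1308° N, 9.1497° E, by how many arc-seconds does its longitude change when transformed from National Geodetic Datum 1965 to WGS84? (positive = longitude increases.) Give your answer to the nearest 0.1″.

Δλ = 10.1″

sin φ = 0.072034, cos φ = 0.997402, sin λ = 0.159015, cos λ = 0.987276.
East component: ΔE = −sin λ·ΔX + cos λ·ΔY = −(0.159015)(-351) + (0.987276)(258) = 310.53 m.
1° of latitude spans πR/180 = 111177 m; at latitude φ, 1° of longitude spans that × cos φ = 110888.7 m, so Δλ = 310.53 / 110888.7 × 3600 = 10.081″.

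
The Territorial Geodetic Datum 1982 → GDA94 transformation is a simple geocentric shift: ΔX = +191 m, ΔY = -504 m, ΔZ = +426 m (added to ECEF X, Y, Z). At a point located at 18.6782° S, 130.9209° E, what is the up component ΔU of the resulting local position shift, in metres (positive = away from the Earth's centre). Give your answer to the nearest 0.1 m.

ΔU = -615.7 m

At φ = -18.6782°, λ = 130.9209°: sin φ = -0.320253, cos φ = 0.947332, sin λ = 0.755615, cos λ = -0.655016.
ΔU = cos φ cos λ·ΔX + cos φ sin λ·ΔY + sin φ·ΔZ = (0.947332)(-0.655016)(191) + (0.947332)(0.755615)(-504) + (-0.320253)(426) = -615.72 m.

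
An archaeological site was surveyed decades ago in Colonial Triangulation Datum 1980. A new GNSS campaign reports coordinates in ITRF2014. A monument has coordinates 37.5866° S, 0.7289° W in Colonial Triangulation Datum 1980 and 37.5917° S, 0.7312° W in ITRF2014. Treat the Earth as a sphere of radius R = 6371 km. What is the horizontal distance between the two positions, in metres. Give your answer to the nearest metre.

Δφ = -37.5917° − -37.5866° = -0.0051°; Δλ = -0.7312° − -0.7289° = -0.0023°.
1° along a meridian = πR/180 = 111195 m.
ΔN = Δφ × 111195 = -567.1 m; ΔE = Δλ × 111195 × cos(-37.5866°) = -0.0023 × 111195 × 0.792432 = -202.7 m.
Distance = √(ΔE² + ΔN²) = √((-202.7)² + (-567.1)²) = 602.2 m.

602 m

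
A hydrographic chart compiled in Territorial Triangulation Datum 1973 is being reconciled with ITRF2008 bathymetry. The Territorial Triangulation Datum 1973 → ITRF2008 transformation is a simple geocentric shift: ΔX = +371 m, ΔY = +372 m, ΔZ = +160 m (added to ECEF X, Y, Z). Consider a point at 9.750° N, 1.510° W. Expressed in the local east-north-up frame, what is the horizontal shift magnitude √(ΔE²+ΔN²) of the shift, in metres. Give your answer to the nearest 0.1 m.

The local east axis at (φ, λ) is (−sin λ, cos λ, 0), so ΔE = −sin(-1.510°)·371 + cos(-1.510°)·372 = 381.65 m.
The local north axis is (−sin φ cos λ, −sin φ sin λ, cos φ), giving ΔN = -62.807 + 1.660 + 157.689 = 96.54 m.
Horizontal magnitude = √(ΔE² + ΔN²) = √(381.65² + 96.54²) = 393.67 m.

393.7 m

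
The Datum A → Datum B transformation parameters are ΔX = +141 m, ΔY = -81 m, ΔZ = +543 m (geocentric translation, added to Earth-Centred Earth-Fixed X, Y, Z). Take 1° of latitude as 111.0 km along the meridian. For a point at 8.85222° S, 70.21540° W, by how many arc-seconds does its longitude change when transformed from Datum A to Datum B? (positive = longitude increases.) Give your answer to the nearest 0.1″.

Δλ = 3.5″

sin φ = -0.153886, cos φ = 0.988089, sin λ = -0.940972, cos λ = 0.338485.
East component: ΔE = −sin λ·ΔX + cos λ·ΔY = −(-0.940972)(141) + (0.338485)(-81) = 105.26 m.
1° of latitude spans 111000 m; at latitude φ, 1° of longitude spans that × cos φ = 109677.8 m, so Δλ = 105.26 / 109677.8 × 3600 = 3.455″.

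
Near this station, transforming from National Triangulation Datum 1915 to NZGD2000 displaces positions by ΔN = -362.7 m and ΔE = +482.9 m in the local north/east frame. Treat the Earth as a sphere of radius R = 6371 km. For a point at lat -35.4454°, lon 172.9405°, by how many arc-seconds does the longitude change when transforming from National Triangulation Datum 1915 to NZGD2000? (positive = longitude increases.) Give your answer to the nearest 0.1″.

At latitude -35.4454°, cos φ = 0.814669.
One radian of longitude at latitude φ spans R cos φ, so Δλ = ΔE / (R cos φ) = 482.9 / (6371000 × 0.814669) = 9.3040e-05 rad = 19.191″.

Δλ = 19.2″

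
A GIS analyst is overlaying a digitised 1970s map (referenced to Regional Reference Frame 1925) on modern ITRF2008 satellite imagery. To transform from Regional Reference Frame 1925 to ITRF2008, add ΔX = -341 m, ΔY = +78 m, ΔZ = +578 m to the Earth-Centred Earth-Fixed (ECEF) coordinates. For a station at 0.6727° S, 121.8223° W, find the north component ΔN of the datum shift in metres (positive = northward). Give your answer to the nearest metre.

The local north axis is (−sin φ cos λ, −sin φ sin λ, cos φ), giving ΔN = 2.111 − 0.778 + 577.960 = 579.29 m.

ΔN = 579 m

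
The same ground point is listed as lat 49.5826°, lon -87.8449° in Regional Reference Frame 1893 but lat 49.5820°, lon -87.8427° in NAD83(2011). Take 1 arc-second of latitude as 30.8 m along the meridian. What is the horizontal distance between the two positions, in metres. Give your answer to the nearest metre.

172 m

Δφ = 49.5820° − 49.5826° = -0.0006°; Δλ = -87.8427° − -87.8449° = +0.0022°.
1° of latitude = 3600 × 30.80 = 110880 m.
ΔN = Δφ × 110880 = -66.5 m; ΔE = Δλ × 110880 × cos(49.5826°) = +0.0022 × 110880 × 0.648351 = 158.2 m.
Distance = √(ΔE² + ΔN²) = √(158.2² + (-66.5)²) = 171.6 m.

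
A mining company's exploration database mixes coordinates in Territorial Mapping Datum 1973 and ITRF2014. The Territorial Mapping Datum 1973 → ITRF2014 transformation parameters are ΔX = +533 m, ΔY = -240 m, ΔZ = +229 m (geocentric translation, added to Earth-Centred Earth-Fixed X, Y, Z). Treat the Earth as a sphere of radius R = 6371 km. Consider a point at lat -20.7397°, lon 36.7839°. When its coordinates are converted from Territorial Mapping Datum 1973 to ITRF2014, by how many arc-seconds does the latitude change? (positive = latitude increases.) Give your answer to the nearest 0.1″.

Δφ = 10.2″

sin φ = -0.354123, cos φ = 0.935199, sin λ = 0.598799, cos λ = 0.800900.
North component: ΔN = −sin φ cos λ·ΔX − sin φ sin λ·ΔY + cos φ·ΔZ = −(-0.354123)(0.800900)(533) − (-0.354123)(0.598799)(-240) + (0.935199)(229) = 314.44 m.
1° of latitude spans πR/180 = 111195 m, so Δφ = 314.44 / 111195 × 3600 = 10.180″.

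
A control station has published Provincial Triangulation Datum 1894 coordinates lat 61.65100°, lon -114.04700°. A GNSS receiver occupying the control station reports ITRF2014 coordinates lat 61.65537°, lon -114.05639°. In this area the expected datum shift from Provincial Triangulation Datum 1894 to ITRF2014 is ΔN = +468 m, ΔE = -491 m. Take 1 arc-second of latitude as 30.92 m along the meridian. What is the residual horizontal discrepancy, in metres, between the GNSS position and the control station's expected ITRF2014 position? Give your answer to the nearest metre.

19 m

Observed coordinate differences: Δφ = +0.00437°, Δλ = -0.00939°.
Converting to metres (1° lat = 111312 m, cos φ = 0.474841): observed ΔN = 486.4 m, observed ΔE = -496.3 m.
Subtracting the expected shift leaves a residual of 486.4 − (468) = 18.4 m north and -496.3 − (-491) = -5.3 m east.
Residual distance = √(18.4² + (-5.3)²) = 19.2 m.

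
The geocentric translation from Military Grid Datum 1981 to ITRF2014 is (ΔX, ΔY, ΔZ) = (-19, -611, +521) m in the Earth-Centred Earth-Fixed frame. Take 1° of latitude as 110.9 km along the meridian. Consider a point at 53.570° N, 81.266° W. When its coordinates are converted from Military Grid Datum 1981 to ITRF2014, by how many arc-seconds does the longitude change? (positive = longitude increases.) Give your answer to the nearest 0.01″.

Δλ = -6.10″

sin φ = 0.804583, cos φ = 0.593840, sin λ = -0.988404, cos λ = 0.151847.
East component: ΔE = −sin λ·ΔX + cos λ·ΔY = −(-0.988404)(-19) + (0.151847)(-611) = -111.56 m.
1° of latitude spans 110900 m; at latitude φ, 1° of longitude spans that × cos φ = 65856.9 m, so Δλ = -111.56 / 65856.9 × 3600 = -6.098″.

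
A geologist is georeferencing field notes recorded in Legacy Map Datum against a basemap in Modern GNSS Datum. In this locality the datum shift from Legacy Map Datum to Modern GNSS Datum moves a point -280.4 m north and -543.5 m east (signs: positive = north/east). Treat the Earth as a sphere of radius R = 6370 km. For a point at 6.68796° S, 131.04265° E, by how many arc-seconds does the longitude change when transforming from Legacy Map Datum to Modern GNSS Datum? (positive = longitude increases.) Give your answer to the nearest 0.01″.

At latitude -6.68796°, cos φ = 0.993195.
One radian of longitude at latitude φ spans R cos φ, so Δλ = ΔE / (R cos φ) = -543.5 / (6370000 × 0.993195) = -8.5906e-05 rad = -17.719″.

Δλ = -17.72″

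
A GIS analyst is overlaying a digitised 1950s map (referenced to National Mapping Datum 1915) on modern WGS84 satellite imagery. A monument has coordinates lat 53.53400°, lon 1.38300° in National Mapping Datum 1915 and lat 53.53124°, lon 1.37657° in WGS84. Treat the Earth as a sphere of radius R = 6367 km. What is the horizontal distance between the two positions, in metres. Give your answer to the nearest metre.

524 m

Δφ = 53.53124° − 53.53400° = -0.00276°; Δλ = 1.37657° − 1.38300° = -0.00643°.
1° along a meridian = πR/180 = 111125 m.
ΔN = Δφ × 111125 = -306.7 m; ΔE = Δλ × 111125 × cos(53.53400°) = -0.00643 × 111125 × 0.594346 = -424.7 m.
Distance = √(ΔE² + ΔN²) = √((-424.7)² + (-306.7)²) = 523.9 m.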